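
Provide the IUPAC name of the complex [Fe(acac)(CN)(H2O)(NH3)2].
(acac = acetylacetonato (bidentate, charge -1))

There is no counter-ion, so the complex is neutral overall.
Ligand charges: 1×cyano (-1 each), 1×aqua (neutral), 1×acetylacetonato (-1 each), 2×ammine (neutral); total -2. So Fe + (-2) = 0, giving Fe = +2.
Ligands are named alphabetically: acetylacetonato before ammine before aqua before cyano.

(acetylacetonato)diammineaquacyanoiron(II)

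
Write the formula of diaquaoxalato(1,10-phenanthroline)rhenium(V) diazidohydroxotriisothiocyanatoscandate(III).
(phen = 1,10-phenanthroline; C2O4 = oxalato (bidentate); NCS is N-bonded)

[Re(C2O4)(H2O)2(phen)][Sc(N3)2(NCS)3(OH)]

Cation [Re…]: ligand charges -2, Re(V) ⇒ ion charge 3+.
Anion [Sc…]: ligand charges -6, Sc(III) ⇒ ion charge 3−.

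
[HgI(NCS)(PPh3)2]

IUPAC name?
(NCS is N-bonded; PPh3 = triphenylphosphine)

iodoisothiocyanatobis(triphenylphosphine)mercury(II)

There is no counter-ion, so the complex is neutral overall.
Ligand charges: 1×isothiocyanato (-1 each), 1×iodo (-1 each), 2×triphenylphosphine (neutral); total -2. So Hg + (-2) = 0, giving Hg = +2.
Ligands are named alphabetically: iodo before isothiocyanato before triphenylphosphine.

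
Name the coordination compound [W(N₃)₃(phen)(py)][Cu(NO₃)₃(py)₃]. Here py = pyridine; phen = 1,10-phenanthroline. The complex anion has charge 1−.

The complex anion is given as 1−; its ligand charges sum to -3, so Cu = +2.
A 1:1 salt means the cation carries the equal and opposite charge, 1+.
Cation: ligand charges sum to -3; for the ion to be 1+, W = +4.

triazido(1,10-phenanthroline)(pyridine)tungsten(IV) trinitratotris(pyridine)cuprate(II)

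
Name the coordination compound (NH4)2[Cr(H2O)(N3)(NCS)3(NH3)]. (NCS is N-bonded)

ammonium ammineaquaazidotriisothiocyanatochromate(II)

The 2 ammonium counter-ions carry a total charge of +2, so each complex ion is 2−.
Ligand charges: 1×ammine (neutral), 1×azido (-1 each), 3×isothiocyanato (-1 each), 1×aqua (neutral); total -4. So Cr + (-4) = 2−, giving Cr = +2.
Ligands are named alphabetically: ammine before aqua before azido before isothiocyanato.
The complex ion is anionic, so chromium takes the -ate form chromate(II).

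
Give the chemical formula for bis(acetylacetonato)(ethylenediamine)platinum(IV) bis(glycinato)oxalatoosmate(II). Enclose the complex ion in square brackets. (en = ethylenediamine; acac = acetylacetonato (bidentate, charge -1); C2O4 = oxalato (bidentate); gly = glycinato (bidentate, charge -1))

[Pt(acac)2(en)][Os(C2O4)(gly)2]

Cation [Pt…]: ligand charges -2, Pt(IV) ⇒ ion charge 2+.
Anion [Os…]: ligand charges -4, Os(II) ⇒ ion charge 2−.
One 2+ cation balances one 2− anion.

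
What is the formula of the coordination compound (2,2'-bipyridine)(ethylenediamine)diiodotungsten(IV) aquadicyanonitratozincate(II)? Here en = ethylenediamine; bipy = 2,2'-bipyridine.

[W(bipy)(en)I2][Zn(CN)2(H2O)(NO3)]2

Cation [W…]: ligand charges -2, W(IV) ⇒ ion charge 2+.
Anion [Zn…]: ligand charges -3, Zn(II) ⇒ ion charge 1−.
One 2+ cation requires 2 of the 1− anion.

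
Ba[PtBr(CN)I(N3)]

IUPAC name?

barium azidobromocyanoiodoplatinate(II)

The 1 barium counter-ion carries a total charge of +2, so each complex ion is 2−.
Ligand charges: 1×iodo (-1 each), 1×azido (-1 each), 1×bromo (-1 each), 1×cyano (-1 each); total -4. So Pt + (-4) = 2−, giving Pt = +2.
Ligands are named alphabetically: azido before bromo before cyano before iodo.
The complex ion is anionic, so platinum takes the -ate form platinate(II).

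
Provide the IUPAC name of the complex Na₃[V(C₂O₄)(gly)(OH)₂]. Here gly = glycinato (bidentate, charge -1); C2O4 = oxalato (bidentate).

The 3 sodium counter-ions carry a total charge of +3, so each complex ion is 3−.
Ligand charges: 1×glycinato (-1 each), 1×oxalato (-2 each), 2×hydroxo (-1 each); total -5. So V + (-5) = 3−, giving V = +2.
Ligands are named alphabetically: glycinato before hydroxo before oxalato.
The complex ion is anionic, so vanadium takes the -ate form vanadate(II).

sodium (glycinato)dihydroxooxalatovanadate(II)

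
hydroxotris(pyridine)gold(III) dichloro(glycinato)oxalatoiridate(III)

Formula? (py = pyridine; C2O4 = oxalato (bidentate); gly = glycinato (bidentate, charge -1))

[Au(OH)(py)3][Ir(C2O4)Cl2(gly)]

Cation [Au…]: ligand charges -1, Au(III) ⇒ ion charge 2+.
Anion [Ir…]: ligand charges -5, Ir(III) ⇒ ion charge 2−.
One 2+ cation balances one 2− anion.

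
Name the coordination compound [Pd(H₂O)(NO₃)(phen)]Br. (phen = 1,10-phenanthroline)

The 1 bromide counter-ion carries a total charge of -1, so each complex ion is 1+.
Ligand charges: 1×1,10-phenanthroline (neutral), 1×aqua (neutral), 1×nitrato (-1 each); total -1. So Pd + (-1) = 1+, giving Pd = +2.
Ligands are named alphabetically: aqua before nitrato before phenanthroline.

aquanitrato(1,10-phenanthroline)palladium(II) bromide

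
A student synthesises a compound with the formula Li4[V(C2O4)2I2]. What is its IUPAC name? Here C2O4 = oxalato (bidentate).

lithium diiododioxalatovanadate(II)

The 4 lithium counter-ions carry a total charge of +4, so each complex ion is 4−.
Ligand charges: 2×iodo (-1 each), 2×oxalato (-2 each); total -6. So V + (-6) = 4−, giving V = +2.
Ligands are named alphabetically: iodo before oxalato.
The complex ion is anionic, so vanadium takes the -ate form vanadate(II).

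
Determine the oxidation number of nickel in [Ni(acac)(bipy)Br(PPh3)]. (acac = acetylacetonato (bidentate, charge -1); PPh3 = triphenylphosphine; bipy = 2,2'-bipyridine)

+2

No counter-ion: the bracketed complex is neutral.
Ligand charges: 1×acac = -1; 1×Br = -1; 1×PPh3 neutral; 1×bipy neutral; sum -2.
Ni + (-2) = 0 ⇒ Ni is +2.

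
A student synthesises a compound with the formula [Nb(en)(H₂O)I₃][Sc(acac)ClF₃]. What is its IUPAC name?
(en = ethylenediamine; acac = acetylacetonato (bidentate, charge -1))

Both ions are complex: the cation is named first with the plain metal name, the anion second with the -ate form; each ion's ligands are alphabetised independently.
Scandium is always +3 in its complexes; the anion's ligand charges sum to -5, so the complex anion is 2−.
A 1:1 salt means the cation carries the equal and opposite charge, 2+.
Cation: ligand charges sum to -3; for the ion to be 2+, Nb = +5.

aqua(ethylenediamine)triiodoniobium(V) (acetylacetonato)chlorotrifluoroscandate(III)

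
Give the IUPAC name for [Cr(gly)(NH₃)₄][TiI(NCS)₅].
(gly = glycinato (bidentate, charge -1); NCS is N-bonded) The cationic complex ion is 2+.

tetraammine(glycinato)chromium(III) iodopentaisothiocyanatotitanate(IV)

The complex cation is given as 2+; its ligand charges sum to -1, so Cr = +3.
A 1:1 salt means the anion carries the equal and opposite charge, 2−.
Anion: ligand charges sum to -6; for the ion to be 2−, Ti = +4.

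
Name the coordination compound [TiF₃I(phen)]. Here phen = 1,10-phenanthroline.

There is no counter-ion, so the complex is neutral overall.
Ligand charges: 1×iodo (-1 each), 1×1,10-phenanthroline (neutral), 3×fluoro (-1 each); total -4. So Ti + (-4) = 0, giving Ti = +4.
Ligands are named alphabetically: fluoro before iodo before phenanthroline.

trifluoroiodo(1,10-phenanthroline)titanium(IV)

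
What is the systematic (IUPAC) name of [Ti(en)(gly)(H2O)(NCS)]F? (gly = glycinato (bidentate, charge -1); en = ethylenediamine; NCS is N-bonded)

aqua(ethylenediamine)(glycinato)isothiocyanatotitanium(III) fluoride

The 1 fluoride counter-ion carries a total charge of -1, so each complex ion is 1+.
Ligand charges: 1×aqua (neutral), 1×glycinato (-1 each), 1×ethylenediamine (neutral), 1×isothiocyanato (-1 each); total -2. So Ti + (-2) = 1+, giving Ti = +3.
Ligands are named alphabetically: aqua before ethylenediamine before glycinato before isothiocyanato.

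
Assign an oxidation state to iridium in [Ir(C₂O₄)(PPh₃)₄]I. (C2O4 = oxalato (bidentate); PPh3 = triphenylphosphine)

1 iodide outside the brackets (-1 each) → the complex ion is 1+.
Ligand charges: 1×C2O4 = -2; 4×PPh3 neutral; sum -2.
Ir + (-2) = 1+ ⇒ Ir is +3.

+3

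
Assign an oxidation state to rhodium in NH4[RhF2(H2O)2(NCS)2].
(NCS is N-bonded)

1 ammonium outside the brackets (+1 each) → the complex ion is 1−.
Ligand charges: 2×NCS = -2; 2×F = -2; 2×H2O neutral; sum -4.
Rh + (-4) = 1− ⇒ Rh is +3.

+3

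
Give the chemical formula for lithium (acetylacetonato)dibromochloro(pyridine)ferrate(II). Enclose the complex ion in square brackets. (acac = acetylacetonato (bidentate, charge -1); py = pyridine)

Li2[Fe(acac)Br2Cl(py)]

Ligands: 1 chloro (Cl, -1), 1 acetylacetonato (acac, -1), 2 bromo (Br, -1), 1 pyridine (py, neutral). Ligand charge sum = -4.
With Fe in oxidation state +2, the complex ion is [Fe...]^2−.
Charge balance with lithium (+1) requires 1 complex ion per 2 lithium.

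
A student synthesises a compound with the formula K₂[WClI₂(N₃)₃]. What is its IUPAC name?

The 2 potassium counter-ions carry a total charge of +2, so each complex ion is 2−.
Ligand charges: 3×azido (-1 each), 1×chloro (-1 each), 2×iodo (-1 each); total -6. So W + (-6) = 2−, giving W = +4.
Ligands are named alphabetically: azido before chloro before iodo.
The complex ion is anionic, so tungsten takes the -ate form tungstate(IV).

potassium triazidochlorodiiodotungstate(IV)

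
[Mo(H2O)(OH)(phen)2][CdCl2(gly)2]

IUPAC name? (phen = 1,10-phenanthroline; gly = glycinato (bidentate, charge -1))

aquahydroxobis(1,10-phenanthroline)molybdenum(III) dichlorobis(glycinato)cadmate(II)

Both ions are complex: the cation is named first with the plain metal name, the anion second with the -ate form; each ion's ligands are alphabetised independently.
Cadmium is always +2 in its complexes; the anion's ligand charges sum to -4, so the complex anion is 2−.
A 1:1 salt means the cation carries the equal and opposite charge, 2+.
Cation: ligand charges sum to -1; for the ion to be 2+, Mo = +3.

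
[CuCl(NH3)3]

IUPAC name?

triamminechlorocopper(I)

There is no counter-ion, so the complex is neutral overall.
Ligand charges: 3×ammine (neutral), 1×chloro (-1 each); total -1. So Cu + (-1) = 0, giving Cu = +1.
Ligands are named alphabetically: ammine before chloro.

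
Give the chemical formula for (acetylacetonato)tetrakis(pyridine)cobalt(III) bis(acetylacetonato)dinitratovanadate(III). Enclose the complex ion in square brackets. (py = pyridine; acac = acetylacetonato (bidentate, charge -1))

[Co(acac)(py)4][V(acac)2(NO3)2]2

Cation [Co…]: ligand charges -1, Co(III) ⇒ ion charge 2+.
Anion [V…]: ligand charges -4, V(III) ⇒ ion charge 1−.
One 2+ cation requires 2 of the 1− anion.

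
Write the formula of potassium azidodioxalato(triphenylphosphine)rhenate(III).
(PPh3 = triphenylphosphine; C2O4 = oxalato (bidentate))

K2[Re(C2O4)2(N3)(PPh3)]

Ligands: 1 triphenylphosphine (PPh3, neutral), 2 oxalato (C2O4, -2), 1 azido (N3, -1). Ligand charge sum = -5.
With Re in oxidation state +3, the complex ion is [Re...]^2−.
Charge balance with potassium (+1) requires 1 complex ion per 2 potassium.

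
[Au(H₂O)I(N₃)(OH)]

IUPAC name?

There is no counter-ion, so the complex is neutral overall.
Ligand charges: 1×aqua (neutral), 1×azido (-1 each), 1×iodo (-1 each), 1×hydroxo (-1 each); total -3. So Au + (-3) = 0, giving Au = +3.
Ligands are named alphabetically: aqua before azido before hydroxo before iodo.

aquaazidohydroxoiodogold(III)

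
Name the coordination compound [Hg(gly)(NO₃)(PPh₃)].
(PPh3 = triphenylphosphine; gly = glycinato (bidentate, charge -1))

There is no counter-ion, so the complex is neutral overall.
Ligand charges: 1×triphenylphosphine (neutral), 1×glycinato (-1 each), 1×nitrato (-1 each); total -2. So Hg + (-2) = 0, giving Hg = +2.
Ligands are named alphabetically: glycinato before nitrato before triphenylphosphine.

(glycinato)nitrato(triphenylphosphine)mercury(II)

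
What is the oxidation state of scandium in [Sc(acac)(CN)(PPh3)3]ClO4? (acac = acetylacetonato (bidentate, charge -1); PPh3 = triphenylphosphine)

1 perchlorate outside the brackets (-1 each) → the complex ion is 1+.
Ligand charges: 1×acac = -1; 1×CN = -1; 3×PPh3 neutral; sum -2.
Sc + (-2) = 1+ ⇒ Sc is +3.

+3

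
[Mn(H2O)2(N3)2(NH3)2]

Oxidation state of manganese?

No counter-ion: the bracketed complex is neutral.
Ligand charges: 2×NH3 neutral; 2×N3 = -2; 2×H2O neutral; sum -2.
Mn + (-2) = 0 ⇒ Mn is +2.

+2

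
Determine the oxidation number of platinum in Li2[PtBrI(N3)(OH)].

+2

2 lithium outside the brackets (+1 each) → the complex ion is 2−.
Ligand charges: 1×I = -1; 1×N3 = -1; 1×Br = -1; 1×OH = -1; sum -4.
Pt + (-4) = 2− ⇒ Pt is +2.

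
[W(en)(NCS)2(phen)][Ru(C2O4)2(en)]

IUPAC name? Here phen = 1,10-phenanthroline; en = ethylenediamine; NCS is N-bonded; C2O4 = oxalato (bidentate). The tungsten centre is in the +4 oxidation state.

Both ions are complex: the cation is named first with the plain metal name, the anion second with the -ate form; each ion's ligands are alphabetised independently.
W is given as +4; the cation's ligand charges sum to -2, so the complex cation is 2+.
A 1:1 salt means the anion carries the equal and opposite charge, 2−.
Anion: ligand charges sum to -4; for the ion to be 2−, Ru = +2.

(ethylenediamine)diisothiocyanato(1,10-phenanthroline)tungsten(IV) (ethylenediamine)dioxalatoruthenate(II)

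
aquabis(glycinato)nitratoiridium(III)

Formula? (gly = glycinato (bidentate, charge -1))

Ligands: 1 aqua (H2O, neutral), 1 nitrato (NO3, -1), 2 glycinato (gly, -1). Ligand charge sum = -3.
With Ir in oxidation state +3, the complex ion is [Ir...].

[Ir(gly)2(H2O)(NO3)]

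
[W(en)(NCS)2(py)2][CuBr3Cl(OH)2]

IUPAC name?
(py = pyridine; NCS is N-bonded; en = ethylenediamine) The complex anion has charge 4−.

Both ions are complex: the cation is named first with the plain metal name, the anion second with the -ate form; each ion's ligands are alphabetised independently.
The complex anion is given as 4−; its ligand charges sum to -6, so Cu = +2.
A 1:1 salt means the cation carries the equal and opposite charge, 4+.
Cation: ligand charges sum to -2; for the ion to be 4+, W = +6.

(ethylenediamine)diisothiocyanatobis(pyridine)tungsten(VI) tribromochlorodihydroxocuprate(II)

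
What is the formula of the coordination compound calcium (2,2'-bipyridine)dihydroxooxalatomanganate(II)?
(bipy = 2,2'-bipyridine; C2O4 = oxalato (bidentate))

Ligands: 2 hydroxo (OH, -1), 1 2,2'-bipyridine (bipy, neutral), 1 oxalato (C2O4, -2). Ligand charge sum = -4.
Charge balance with calcium (+2) requires 1 complex ion per 1 calcium.

Ca[Mn(bipy)(C2O4)(OH)2]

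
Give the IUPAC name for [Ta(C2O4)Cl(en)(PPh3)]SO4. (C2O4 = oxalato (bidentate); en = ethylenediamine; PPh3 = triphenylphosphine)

The 1 sulfate counter-ion carries a total charge of -2, so each complex ion is 2+.
Ligand charges: 1×oxalato (-2 each), 1×ethylenediamine (neutral), 1×chloro (-1 each), 1×triphenylphosphine (neutral); total -3. So Ta + (-3) = 2+, giving Ta = +5.
Ligands are named alphabetically: chloro before ethylenediamine before oxalato before triphenylphosphine.

chloro(ethylenediamine)oxalato(triphenylphosphine)tantalum(V) sulfate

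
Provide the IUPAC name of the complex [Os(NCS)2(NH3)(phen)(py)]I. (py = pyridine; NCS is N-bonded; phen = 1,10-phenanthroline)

The 1 iodide counter-ion carries a total charge of -1, so each complex ion is 1+.
Ligand charges: 1×pyridine (neutral), 2×isothiocyanato (-1 each), 1×1,10-phenanthroline (neutral), 1×ammine (neutral); total -2. So Os + (-2) = 1+, giving Os = +3.
Ligands are named alphabetically: ammine before isothiocyanato before phenanthroline before pyridine.

amminediisothiocyanato(1,10-phenanthroline)(pyridine)osmium(III) iodide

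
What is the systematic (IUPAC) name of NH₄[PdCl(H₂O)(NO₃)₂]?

ammonium aquachlorodinitratopalladate(II)

The 1 ammonium counter-ion carries a total charge of +1, so each complex ion is 1−.
Ligand charges: 1×aqua (neutral), 2×nitrato (-1 each), 1×chloro (-1 each); total -3. So Pd + (-3) = 1−, giving Pd = +2.
Ligands are named alphabetically: aqua before chloro before nitrato.
The complex ion is anionic, so palladium takes the -ate form palladate(II).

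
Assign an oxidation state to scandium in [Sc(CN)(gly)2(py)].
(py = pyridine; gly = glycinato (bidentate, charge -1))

No counter-ion: the bracketed complex is neutral.
Ligand charges: 1×py neutral; 1×CN = -1; 2×gly = -2; sum -3.
Sc + (-3) = 0 ⇒ Sc is +3.

+3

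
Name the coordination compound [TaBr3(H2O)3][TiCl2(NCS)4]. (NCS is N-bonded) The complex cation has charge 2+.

Both ions are complex: the cation is named first with the plain metal name, the anion second with the -ate form; each ion's ligands are alphabetised independently.
The complex cation is given as 2+; its ligand charges sum to -3, so Ta = +5.
A 1:1 salt means the anion carries the equal and opposite charge, 2−.
Anion: ligand charges sum to -6; for the ion to be 2−, Ti = +4.

triaquatribromotantalum(V) dichlorotetraisothiocyanatotitanate(IV)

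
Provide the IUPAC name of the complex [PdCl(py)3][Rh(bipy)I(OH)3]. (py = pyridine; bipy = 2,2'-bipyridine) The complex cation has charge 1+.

Both ions are complex: the cation is named first with the plain metal name, the anion second with the -ate form; each ion's ligands are alphabetised independently.
The complex cation is given as 1+; its ligand charges sum to -1, so Pd = +2.
A 1:1 salt means the anion carries the equal and opposite charge, 1−.
Anion: ligand charges sum to -4; for the ion to be 1−, Rh = +3.

chlorotris(pyridine)palladium(II) (2,2'-bipyridine)trihydroxoiodorhodate(III)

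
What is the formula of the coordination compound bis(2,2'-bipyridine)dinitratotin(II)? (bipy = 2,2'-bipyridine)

Ligands: 2 nitrato (NO3, -1), 2 2,2'-bipyridine (bipy, neutral). Ligand charge sum = -2.
With Sn in oxidation state +2, the complex ion is [Sn...].

[Sn(bipy)2(NO3)2]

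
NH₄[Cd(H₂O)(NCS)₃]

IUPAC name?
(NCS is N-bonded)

The 1 ammonium counter-ion carries a total charge of +1, so each complex ion is 1−.
Ligand charges: 1×aqua (neutral), 3×isothiocyanato (-1 each); total -3. So Cd + (-3) = 1−, giving Cd = +2.
Ligands are named alphabetically: aqua before isothiocyanato.
The complex ion is anionic, so cadmium takes the -ate form cadmate(II).

ammonium aquatriisothiocyanatocadmate(II)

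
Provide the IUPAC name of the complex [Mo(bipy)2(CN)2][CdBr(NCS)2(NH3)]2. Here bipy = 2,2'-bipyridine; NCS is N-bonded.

Cadmium is always +2 in its complexes; the anion's ligand charges sum to -3, so the complex anion is 1−.
With 2 anions per cation, the cation must be 2×1 = 2+.
Cation: ligand charges sum to -2; for the ion to be 2+, Mo = +4.

bis(2,2'-bipyridine)dicyanomolybdenum(IV) amminebromodiisothiocyanatocadmate(II)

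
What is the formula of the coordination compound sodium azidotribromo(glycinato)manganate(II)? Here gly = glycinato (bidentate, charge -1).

Na3[MnBr3(gly)(N3)]

Ligands: 3 bromo (Br, -1), 1 azido (N3, -1), 1 glycinato (gly, -1). Ligand charge sum = -5.
With Mn in oxidation state +2, the complex ion is [Mn...]^3−.
Charge balance with sodium (+1) requires 1 complex ion per 3 sodium.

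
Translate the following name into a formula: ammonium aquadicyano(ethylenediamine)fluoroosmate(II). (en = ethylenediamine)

NH4[Os(CN)2(en)F(H2O)]

Ligands: 1 fluoro (F, -1), 1 ethylenediamine (en, neutral), 2 cyano (CN, -1), 1 aqua (H2O, neutral). Ligand charge sum = -3.
With Os in oxidation state +2, the complex ion is [Os...]^1−.
Charge balance with ammonium (+1) requires 1 complex ion per 1 ammonium.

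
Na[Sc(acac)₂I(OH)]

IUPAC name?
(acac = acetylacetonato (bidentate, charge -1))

sodium bis(acetylacetonato)hydroxoiodoscandate(III)

The 1 sodium counter-ion carries a total charge of +1, so each complex ion is 1−.
Ligand charges: 2×acetylacetonato (-1 each), 1×iodo (-1 each), 1×hydroxo (-1 each); total -4. So Sc + (-4) = 1−, giving Sc = +3.
Ligands are named alphabetically: acetylacetonato before hydroxo before iodo.
The complex ion is anionic, so scandium takes the -ate form scandate(III).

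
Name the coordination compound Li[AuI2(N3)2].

lithium diazidodiiodoaurate(III)

The 1 lithium counter-ion carries a total charge of +1, so each complex ion is 1−.
Ligand charges: 2×azido (-1 each), 2×iodo (-1 each); total -4. So Au + (-4) = 1−, giving Au = +3.
The complex ion is anionic, so gold takes the -ate form aurate(III).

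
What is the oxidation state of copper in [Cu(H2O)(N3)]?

No counter-ion: the bracketed complex is neutral.
Ligand charges: 1×H2O neutral; 1×N3 = -1; sum -1.
Cu + (-1) = 0 ⇒ Cu is +1.

+1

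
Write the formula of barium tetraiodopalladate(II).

Ligands: 4 iodo (I, -1). Ligand charge sum = -4.
Charge balance with barium (+2) requires 1 complex ion per 1 barium.

Ba[PdI4]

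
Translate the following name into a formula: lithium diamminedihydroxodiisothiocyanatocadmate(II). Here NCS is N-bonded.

Ligands: 2 ammine (NH3, neutral), 2 isothiocyanato (NCS, -1), 2 hydroxo (OH, -1). Ligand charge sum = -4.
With Cd in oxidation state +2, the complex ion is [Cd...]^2−.
Charge balance with lithium (+1) requires 1 complex ion per 2 lithium.

Li2[Cd(NCS)2(NH3)2(OH)2]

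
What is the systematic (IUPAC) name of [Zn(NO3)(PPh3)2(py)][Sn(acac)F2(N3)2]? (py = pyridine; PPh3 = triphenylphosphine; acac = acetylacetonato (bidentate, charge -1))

Zinc is always +2 in its complexes; the cation's ligand charges sum to -1, so the complex cation is 1+.
A 1:1 salt means the anion carries the equal and opposite charge, 1−.
Anion: ligand charges sum to -5; for the ion to be 1−, Sn = +4.

nitrato(pyridine)bis(triphenylphosphine)zinc(II) (acetylacetonato)diazidodifluorostannate(IV)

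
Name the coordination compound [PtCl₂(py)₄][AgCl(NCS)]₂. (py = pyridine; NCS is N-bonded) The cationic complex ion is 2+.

dichlorotetrakis(pyridine)platinum(IV) chloroisothiocyanatoargentate(I)

Both ions are complex: the cation is named first with the plain metal name, the anion second with the -ate form; each ion's ligands are alphabetised independently.
The complex cation is given as 2+; its ligand charges sum to -2, so Pt = +4.
With 2 anions per cation, each anion must be 2/2 = 1−.
Anion: ligand charges sum to -2; for the ion to be 1−, Ag = +1.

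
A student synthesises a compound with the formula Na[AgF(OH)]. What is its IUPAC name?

The 1 sodium counter-ion carries a total charge of +1, so each complex ion is 1−.
Ligand charges: 1×hydroxo (-1 each), 1×fluoro (-1 each); total -2. So Ag + (-2) = 1−, giving Ag = +1.
The complex ion is anionic, so silver takes the -ate form argentate(I).

sodium fluorohydroxoargentate(I)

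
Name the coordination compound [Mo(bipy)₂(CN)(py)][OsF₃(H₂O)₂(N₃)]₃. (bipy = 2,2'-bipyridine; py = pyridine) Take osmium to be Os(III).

Both ions are complex: the cation is named first with the plain metal name, the anion second with the -ate form; each ion's ligands are alphabetised independently.
Os is given as +3; the anion's ligand charges sum to -4, so the complex anion is 1−.
With 3 anions per cation, the cation must be 3×1 = 3+.
Cation: ligand charges sum to -1; for the ion to be 3+, Mo = +4.

bis(2,2'-bipyridine)cyano(pyridine)molybdenum(IV) diaquaazidotrifluoroosmate(III)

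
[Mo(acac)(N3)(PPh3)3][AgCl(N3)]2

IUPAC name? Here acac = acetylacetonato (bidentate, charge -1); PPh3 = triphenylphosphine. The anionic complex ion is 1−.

The complex anion is given as 1−; its ligand charges sum to -2, so Ag = +1.
With 2 anions per cation, the cation must be 2×1 = 2+.
Cation: ligand charges sum to -2; for the ion to be 2+, Mo = +4.

(acetylacetonato)azidotris(triphenylphosphine)molybdenum(IV) azidochloroargentate(I)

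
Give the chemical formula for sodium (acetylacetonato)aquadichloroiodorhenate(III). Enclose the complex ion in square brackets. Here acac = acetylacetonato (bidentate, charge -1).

Na[Re(acac)Cl2(H2O)I]

Ligands: 2 chloro (Cl, -1), 1 acetylacetonato (acac, -1), 1 aqua (H2O, neutral), 1 iodo (I, -1). Ligand charge sum = -4.
With Re in oxidation state +3, the complex ion is [Re...]^1−.
Charge balance with sodium (+1) requires 1 complex ion per 1 sodium.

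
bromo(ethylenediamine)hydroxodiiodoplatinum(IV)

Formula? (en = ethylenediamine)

Ligands: 1 ethylenediamine (en, neutral), 2 iodo (I, -1), 1 hydroxo (OH, -1), 1 bromo (Br, -1). Ligand charge sum = -4.
With Pt in oxidation state +4, the complex ion is [Pt...].

[PtBr(en)I2(OH)]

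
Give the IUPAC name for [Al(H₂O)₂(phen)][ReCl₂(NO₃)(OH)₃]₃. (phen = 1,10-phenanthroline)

Both ions are complex: the cation is named first with the plain metal name, the anion second with the -ate form; each ion's ligands are alphabetised independently.
Aluminium is always +3 in its complexes; the cation's ligand charges sum to 0, so the complex cation is 3+.
With 3 anions per cation, each anion must be 3/3 = 1−.
Anion: ligand charges sum to -6; for the ion to be 1−, Re = +5.

diaqua(1,10-phenanthroline)aluminium(III) dichlorotrihydroxonitratorhenate(V)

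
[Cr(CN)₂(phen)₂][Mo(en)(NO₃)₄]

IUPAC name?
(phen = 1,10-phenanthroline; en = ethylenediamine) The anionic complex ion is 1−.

The complex anion is given as 1−; its ligand charges sum to -4, so Mo = +3.
A 1:1 salt means the cation carries the equal and opposite charge, 1+.
Cation: ligand charges sum to -2; for the ion to be 1+, Cr = +3.

dicyanobis(1,10-phenanthroline)chromium(III) (ethylenediamine)tetranitratomolybdate(III)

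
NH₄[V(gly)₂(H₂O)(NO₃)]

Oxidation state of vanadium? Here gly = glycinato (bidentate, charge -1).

+2

1 ammonium outside the brackets (+1 each) → the complex ion is 1−.
Ligand charges: 1×NO3 = -1; 1×H2O neutral; 2×gly = -2; sum -3.
V + (-3) = 1− ⇒ V is +2.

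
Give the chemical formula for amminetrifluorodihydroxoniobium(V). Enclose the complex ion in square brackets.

[NbF3(NH3)(OH)2]

Ligands: 3 fluoro (F, -1), 2 hydroxo (OH, -1), 1 ammine (NH3, neutral). Ligand charge sum = -5.
With Nb in oxidation state +5, the complex ion is [Nb...].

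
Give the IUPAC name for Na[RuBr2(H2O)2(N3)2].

sodium diaquadiazidodibromoruthenate(III)

The 1 sodium counter-ion carries a total charge of +1, so each complex ion is 1−.
Ligand charges: 2×aqua (neutral), 2×bromo (-1 each), 2×azido (-1 each); total -4. So Ru + (-4) = 1−, giving Ru = +3.
The complex ion is anionic, so ruthenium takes the -ate form ruthenate(III).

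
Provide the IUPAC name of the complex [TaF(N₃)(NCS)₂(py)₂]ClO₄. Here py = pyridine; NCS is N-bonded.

azidofluorodiisothiocyanatobis(pyridine)tantalum(V) perchlorate

The 1 perchlorate counter-ion carries a total charge of -1, so each complex ion is 1+.
Ligand charges: 2×pyridine (neutral), 1×azido (-1 each), 2×isothiocyanato (-1 each), 1×fluoro (-1 each); total -4. So Ta + (-4) = 1+, giving Ta = +5.
Ligands are named alphabetically: azido before fluoro before isothiocyanato before pyridine.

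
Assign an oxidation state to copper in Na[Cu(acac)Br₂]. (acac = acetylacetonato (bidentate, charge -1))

1 sodium outside the brackets (+1 each) → the complex ion is 1−.
Ligand charges: 1×acac = -1; 2×Br = -2; sum -3.
Cu + (-3) = 1− ⇒ Cu is +2.

+2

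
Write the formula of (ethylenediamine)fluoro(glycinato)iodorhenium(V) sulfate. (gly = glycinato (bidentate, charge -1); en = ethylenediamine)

[Re(en)F(gly)I]SO4

Ligands: 1 glycinato (gly, -1), 1 iodo (I, -1), 1 ethylenediamine (en, neutral), 1 fluoro (F, -1). Ligand charge sum = -3.
Charge balance with sulfate (-2) requires 1 complex ion per 1 sulfate.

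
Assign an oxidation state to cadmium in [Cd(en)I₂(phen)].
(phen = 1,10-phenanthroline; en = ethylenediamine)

+2

No counter-ion: the bracketed complex is neutral.
Ligand charges: 1×phen neutral; 2×I = -2; 1×en neutral; sum -2.
Cd + (-2) = 0 ⇒ Cd is +2.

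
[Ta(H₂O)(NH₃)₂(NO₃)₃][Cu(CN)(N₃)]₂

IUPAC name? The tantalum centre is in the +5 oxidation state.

diammineaquatrinitratotantalum(V) azidocyanocuprate(I)

Both ions are complex: the cation is named first with the plain metal name, the anion second with the -ate form; each ion's ligands are alphabetised independently.
Ta is given as +5; the cation's ligand charges sum to -3, so the complex cation is 2+.
With 2 anions per cation, each anion must be 2/2 = 1−.
Anion: ligand charges sum to -2; for the ion to be 1−, Cu = +1.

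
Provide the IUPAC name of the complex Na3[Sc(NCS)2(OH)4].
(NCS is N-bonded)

The 3 sodium counter-ions carry a total charge of +3, so each complex ion is 3−.
Ligand charges: 4×hydroxo (-1 each), 2×isothiocyanato (-1 each); total -6. So Sc + (-6) = 3−, giving Sc = +3.
Ligands are named alphabetically: hydroxo before isothiocyanato.
The complex ion is anionic, so scandium takes the -ate form scandate(III).

sodium tetrahydroxodiisothiocyanatoscandate(III)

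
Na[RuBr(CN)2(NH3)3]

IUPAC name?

sodium triamminebromodicyanoruthenate(II)

The 1 sodium counter-ion carries a total charge of +1, so each complex ion is 1−.
Ligand charges: 3×ammine (neutral), 2×cyano (-1 each), 1×bromo (-1 each); total -3. So Ru + (-3) = 1−, giving Ru = +2.
The complex ion is anionic, so ruthenium takes the -ate form ruthenate(II).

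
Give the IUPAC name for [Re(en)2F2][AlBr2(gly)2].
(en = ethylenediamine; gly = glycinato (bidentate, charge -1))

bis(ethylenediamine)difluororhenium(III) dibromobis(glycinato)aluminate(III)

Both ions are complex: the cation is named first with the plain metal name, the anion second with the -ate form; each ion's ligands are alphabetised independently.
Aluminium is always +3 in its complexes; the anion's ligand charges sum to -4, so the complex anion is 1−.
A 1:1 salt means the cation carries the equal and opposite charge, 1+.
Cation: ligand charges sum to -2; for the ion to be 1+, Re = +3.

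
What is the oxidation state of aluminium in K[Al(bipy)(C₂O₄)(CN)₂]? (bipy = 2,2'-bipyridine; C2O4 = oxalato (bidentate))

1 potassium outside the brackets (+1 each) → the complex ion is 1−.
Ligand charges: 2×CN = -2; 1×bipy neutral; 1×C2O4 = -2; sum -4.
Al + (-4) = 1− ⇒ Al is +3.

+3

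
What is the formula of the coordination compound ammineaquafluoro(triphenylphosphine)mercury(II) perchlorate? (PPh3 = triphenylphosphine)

Ligands: 1 triphenylphosphine (PPh3, neutral), 1 ammine (NH3, neutral), 1 fluoro (F, -1), 1 aqua (H2O, neutral). Ligand charge sum = -1.
Charge balance with perchlorate (-1) requires 1 complex ion per 1 perchlorate.

[HgF(H2O)(NH3)(PPh3)]ClO4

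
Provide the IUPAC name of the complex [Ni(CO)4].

tetracarbonylnickel(0)

There is no counter-ion, so the complex is neutral overall.
Ligand charges: 4×carbonyl (neutral); total 0. So Ni + (0) = 0, giving Ni = 0.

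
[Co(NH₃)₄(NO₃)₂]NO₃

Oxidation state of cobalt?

1 nitrate outside the brackets (-1 each) → the complex ion is 1+.
Ligand charges: 4×NH3 neutral; 2×NO3 = -2; sum -2.
Co + (-2) = 1+ ⇒ Co is +3.

+3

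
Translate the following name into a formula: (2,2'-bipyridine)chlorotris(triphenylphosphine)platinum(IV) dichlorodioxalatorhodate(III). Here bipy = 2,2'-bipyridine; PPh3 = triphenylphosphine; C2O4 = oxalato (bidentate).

Cation [Pt…]: ligand charges -1, Pt(IV) ⇒ ion charge 3+.
Anion [Rh…]: ligand charges -6, Rh(III) ⇒ ion charge 3−.
One 3+ cation balances one 3− anion.

[Pt(bipy)Cl(PPh3)3][Rh(C2O4)2Cl2]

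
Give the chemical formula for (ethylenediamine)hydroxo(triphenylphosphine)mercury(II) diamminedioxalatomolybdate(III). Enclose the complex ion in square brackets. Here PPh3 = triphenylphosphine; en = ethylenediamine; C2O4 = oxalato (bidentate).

[Hg(en)(OH)(PPh3)][Mo(C2O4)2(NH3)2]

Cation [Hg…]: ligand charges -1, Hg(II) ⇒ ion charge 1+.
Anion [Mo…]: ligand charges -4, Mo(III) ⇒ ion charge 1−.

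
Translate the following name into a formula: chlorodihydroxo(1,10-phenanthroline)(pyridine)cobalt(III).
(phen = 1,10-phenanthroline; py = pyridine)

[CoCl(OH)2(phen)(py)]

Ligands: 1 chloro (Cl, -1), 1 1,10-phenanthroline (phen, neutral), 1 pyridine (py, neutral), 2 hydroxo (OH, -1). Ligand charge sum = -3.
With Co in oxidation state +3, the complex ion is [Co...].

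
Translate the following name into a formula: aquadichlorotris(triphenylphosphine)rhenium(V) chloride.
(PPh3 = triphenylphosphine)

Ligands: 1 aqua (H2O, neutral), 2 chloro (Cl, -1), 3 triphenylphosphine (PPh3, neutral). Ligand charge sum = -2.
Charge balance with chloride (-1) requires 1 complex ion per 3 chloride.

[ReCl2(H2O)(PPh3)3]Cl3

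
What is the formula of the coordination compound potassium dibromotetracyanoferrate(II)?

K4[FeBr2(CN)4]

Ligands: 4 cyano (CN, -1), 2 bromo (Br, -1). Ligand charge sum = -6.
Charge balance with potassium (+1) requires 1 complex ion per 4 potassium.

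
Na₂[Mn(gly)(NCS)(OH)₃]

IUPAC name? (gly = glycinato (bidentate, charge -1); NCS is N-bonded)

sodium (glycinato)trihydroxoisothiocyanatomanganate(III)

The 2 sodium counter-ions carry a total charge of +2, so each complex ion is 2−.
Ligand charges: 1×glycinato (-1 each), 1×isothiocyanato (-1 each), 3×hydroxo (-1 each); total -5. So Mn + (-5) = 2−, giving Mn = +3.
Ligands are named alphabetically: glycinato before hydroxo before isothiocyanato.
The complex ion is anionic, so manganese takes the -ate form manganate(III).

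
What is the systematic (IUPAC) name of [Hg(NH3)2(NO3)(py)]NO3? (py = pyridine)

The 1 nitrate counter-ion carries a total charge of -1, so each complex ion is 1+.
Ligand charges: 1×pyridine (neutral), 2×ammine (neutral), 1×nitrato (-1 each); total -1. So Hg + (-1) = 1+, giving Hg = +2.
Ligands are named alphabetically: ammine before nitrato before pyridine.

diamminenitrato(pyridine)mercury(II) nitrate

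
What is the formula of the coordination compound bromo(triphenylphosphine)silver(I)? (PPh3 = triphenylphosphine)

Ligands: 1 triphenylphosphine (PPh3, neutral), 1 bromo (Br, -1). Ligand charge sum = -1.
With Ag in oxidation state +1, the complex ion is [Ag...].

[AgBr(PPh3)]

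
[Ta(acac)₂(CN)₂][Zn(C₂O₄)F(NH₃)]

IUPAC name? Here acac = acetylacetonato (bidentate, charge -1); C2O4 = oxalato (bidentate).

Zinc is always +2 in its complexes; the anion's ligand charges sum to -3, so the complex anion is 1−.
A 1:1 salt means the cation carries the equal and opposite charge, 1+.
Cation: ligand charges sum to -4; for the ion to be 1+, Ta = +5.

bis(acetylacetonato)dicyanotantalum(V) amminefluorooxalatozincate(II)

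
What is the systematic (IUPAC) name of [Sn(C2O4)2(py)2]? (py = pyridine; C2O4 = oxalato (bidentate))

dioxalatobis(pyridine)tin(IV)

There is no counter-ion, so the complex is neutral overall.
Ligand charges: 2×pyridine (neutral), 2×oxalato (-2 each); total -4. So Sn + (-4) = 0, giving Sn = +4.
Ligands are named alphabetically: oxalato before pyridine.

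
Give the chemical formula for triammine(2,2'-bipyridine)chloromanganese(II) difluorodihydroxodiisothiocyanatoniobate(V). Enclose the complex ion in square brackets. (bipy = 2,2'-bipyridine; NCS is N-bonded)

Cation [Mn…]: ligand charges -1, Mn(II) ⇒ ion charge 1+.
Anion [Nb…]: ligand charges -6, Nb(V) ⇒ ion charge 1−.
One 1+ cation balances one 1− anion.

[Mn(bipy)Cl(NH3)3][NbF2(NCS)2(OH)2]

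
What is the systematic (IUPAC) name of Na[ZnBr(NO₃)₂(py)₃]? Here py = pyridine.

The 1 sodium counter-ion carries a total charge of +1, so each complex ion is 1−.
Ligand charges: 1×bromo (-1 each), 3×pyridine (neutral), 2×nitrato (-1 each); total -3. So Zn + (-3) = 1−, giving Zn = +2.
Ligands are named alphabetically: bromo before nitrato before pyridine.
The complex ion is anionic, so zinc takes the -ate form zincate(II).

sodium bromodinitratotris(pyridine)zincate(II)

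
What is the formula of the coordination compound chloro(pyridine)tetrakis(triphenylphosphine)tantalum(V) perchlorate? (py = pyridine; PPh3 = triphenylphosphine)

Ligands: 1 pyridine (py, neutral), 4 triphenylphosphine (PPh3, neutral), 1 chloro (Cl, -1). Ligand charge sum = -1.
Charge balance with perchlorate (-1) requires 1 complex ion per 4 perchlorate.

[TaCl(PPh3)4(py)](ClO4)4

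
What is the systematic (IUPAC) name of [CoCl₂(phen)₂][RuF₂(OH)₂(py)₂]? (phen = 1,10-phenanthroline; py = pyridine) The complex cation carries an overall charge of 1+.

dichlorobis(1,10-phenanthroline)cobalt(III) difluorodihydroxobis(pyridine)ruthenate(III)

Both ions are complex: the cation is named first with the plain metal name, the anion second with the -ate form; each ion's ligands are alphabetised independently.
The complex cation is given as 1+; its ligand charges sum to -2, so Co = +3.
A 1:1 salt means the anion carries the equal and opposite charge, 1−.
Anion: ligand charges sum to -4; for the ion to be 1−, Ru = +3.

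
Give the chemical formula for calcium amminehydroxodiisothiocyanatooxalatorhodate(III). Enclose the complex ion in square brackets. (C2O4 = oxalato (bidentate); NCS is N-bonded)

Ca[Rh(C2O4)(NCS)2(NH3)(OH)]

Ligands: 1 ammine (NH3, neutral), 1 oxalato (C2O4, -2), 1 hydroxo (OH, -1), 2 isothiocyanato (NCS, -1). Ligand charge sum = -5.
Charge balance with calcium (+2) requires 1 complex ion per 1 calcium.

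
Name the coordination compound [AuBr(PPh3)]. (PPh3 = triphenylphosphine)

bromo(triphenylphosphine)gold(I)

There is no counter-ion, so the complex is neutral overall.
Ligand charges: 1×triphenylphosphine (neutral), 1×bromo (-1 each); total -1. So Au + (-1) = 0, giving Au = +1.
Ligands are named alphabetically: bromo before triphenylphosphine.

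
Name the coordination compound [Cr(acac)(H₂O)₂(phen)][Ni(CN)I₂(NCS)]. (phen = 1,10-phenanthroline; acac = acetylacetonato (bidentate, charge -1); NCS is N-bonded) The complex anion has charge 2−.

(acetylacetonato)diaqua(1,10-phenanthroline)chromium(III) cyanodiiodoisothiocyanatonickelate(II)

Both ions are complex: the cation is named first with the plain metal name, the anion second with the -ate form; each ion's ligands are alphabetised independently.
The complex anion is given as 2−; its ligand charges sum to -4, so Ni = +2.
A 1:1 salt means the cation carries the equal and opposite charge, 2+.
Cation: ligand charges sum to -1; for the ion to be 2+, Cr = +3.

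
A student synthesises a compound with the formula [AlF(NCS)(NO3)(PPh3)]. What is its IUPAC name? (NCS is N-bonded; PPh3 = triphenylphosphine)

fluoroisothiocyanatonitrato(triphenylphosphine)aluminium(III)

There is no counter-ion, so the complex is neutral overall.
Ligand charges: 1×isothiocyanato (-1 each), 1×nitrato (-1 each), 1×fluoro (-1 each), 1×triphenylphosphine (neutral); total -3. So Al + (-3) = 0, giving Al = +3.
Ligands are named alphabetically: fluoro before isothiocyanato before nitrato before triphenylphosphine.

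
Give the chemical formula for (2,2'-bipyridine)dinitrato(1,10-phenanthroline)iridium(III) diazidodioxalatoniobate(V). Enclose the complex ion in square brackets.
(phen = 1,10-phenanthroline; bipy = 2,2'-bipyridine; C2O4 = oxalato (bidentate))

Cation [Ir…]: ligand charges -2, Ir(III) ⇒ ion charge 1+.
Anion [Nb…]: ligand charges -6, Nb(V) ⇒ ion charge 1−.
One 1+ cation balances one 1− anion.

[Ir(bipy)(NO3)2(phen)][Nb(C2O4)2(N3)2]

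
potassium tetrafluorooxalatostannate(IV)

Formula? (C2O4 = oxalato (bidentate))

K2[Sn(C2O4)F4]

Ligands: 1 oxalato (C2O4, -2), 4 fluoro (F, -1). Ligand charge sum = -6.
Charge balance with potassium (+1) requires 1 complex ion per 2 potassium.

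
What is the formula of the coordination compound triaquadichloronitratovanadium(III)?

[VCl2(H2O)3(NO3)]

Ligands: 2 chloro (Cl, -1), 1 nitrato (NO3, -1), 3 aqua (H2O, neutral). Ligand charge sum = -3.
With V in oxidation state +3, the complex ion is [V...].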